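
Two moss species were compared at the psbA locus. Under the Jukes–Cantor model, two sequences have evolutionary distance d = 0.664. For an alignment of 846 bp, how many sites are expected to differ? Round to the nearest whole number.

Invert JC69: p = (3/4)(1 − e^(−4d/3)) = 0.75 × (1 − e^(-0.885333)) = 0.75 × (1 − 0.412577) = 0.440567.
Expected differing sites = pL ≈ 0.440567 × 846 = 372.719682 ≈ 373.

373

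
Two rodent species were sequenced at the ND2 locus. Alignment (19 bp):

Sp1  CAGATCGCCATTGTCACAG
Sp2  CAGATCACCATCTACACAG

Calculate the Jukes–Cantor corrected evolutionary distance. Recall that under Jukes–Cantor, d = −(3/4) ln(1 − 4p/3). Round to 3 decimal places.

The sequences differ at 4 of 19 sites (7, 12, 13, 14), so p = 4/19 ≈ 0.210526.
d = −(3/4) ln(1 − 4p/3) = −0.75 ln(1 − 0.280701) = −0.75 ln(0.719299)
  = −0.75 × (-0.329478) = 0.247109 substitutions/site.

0.247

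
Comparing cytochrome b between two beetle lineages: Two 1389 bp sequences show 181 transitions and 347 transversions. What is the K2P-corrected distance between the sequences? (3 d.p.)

0.530

P = 181/1389 ≈ 0.13031 and Q = 347/1389 ≈ 0.24982.
Under the Kimura two-parameter model, d = −½ ln(1 − 2P − Q) − ¼ ln(1 − 2Q).
1 − 2P − Q = 0.48956, giving −½ ln(0.48956) = 0.357124.
1 − 2Q = 0.50036, giving −¼ ln(0.50036) = 0.173107.
d = 0.357124 + 0.173107 = 0.530231.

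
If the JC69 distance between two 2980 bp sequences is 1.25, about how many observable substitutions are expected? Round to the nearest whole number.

Invert JC69: p = (3/4)(1 − e^(−4d/3)) = 0.75 × (1 − e^(-1.666667)) = 0.75 × (1 − 0.188876) = 0.608343.
Expected differing sites = pL ≈ 0.608343 × 2980 = 1812.86214 ≈ 1813.

1813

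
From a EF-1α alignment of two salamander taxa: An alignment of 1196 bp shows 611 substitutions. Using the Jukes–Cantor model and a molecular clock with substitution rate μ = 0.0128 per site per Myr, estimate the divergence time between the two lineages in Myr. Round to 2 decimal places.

p = 611/1196 ≈ 0.51087.
d = −(3/4) ln(1 − 4p/3) = −0.75 ln(1 − 0.68116) = −0.75 ln(0.31884)
  = −0.75 × (-1.143066) = 0.857300 substitutions/site.
Under a molecular clock d = 2μt, so t = d/(2μ) = 0.857300 / (2 × 0.0128) = 33.49 Myr.

33.49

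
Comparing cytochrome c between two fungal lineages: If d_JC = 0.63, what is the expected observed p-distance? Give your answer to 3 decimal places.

p = (3/4)(1 − e^(−4d/3)) = 0.75 × (1 − e^(-0.84)) = 0.75 × (1 − 0.431711) = 0.426217.

0.426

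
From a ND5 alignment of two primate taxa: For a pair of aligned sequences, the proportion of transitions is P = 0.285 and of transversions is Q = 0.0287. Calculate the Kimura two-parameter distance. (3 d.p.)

0.471

Under the Kimura two-parameter model, d = −½ ln(1 − 2P − Q) − ¼ ln(1 − 2Q).
1 − 2P − Q = 0.4013, giving −½ ln(0.4013) = 0.456523.
1 − 2Q = 0.9426, giving −¼ ln(0.9426) = 0.014778.
d = 0.456523 + 0.014778 = 0.471301.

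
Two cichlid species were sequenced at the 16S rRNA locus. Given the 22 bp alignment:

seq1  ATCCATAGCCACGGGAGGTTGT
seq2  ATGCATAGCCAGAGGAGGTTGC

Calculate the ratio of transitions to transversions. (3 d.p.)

Transitions are A↔G and C↔T; transversions are all other mismatches.
Transitions: 2. Transversions: 2.
R = 2/2 = 1.000.

1.000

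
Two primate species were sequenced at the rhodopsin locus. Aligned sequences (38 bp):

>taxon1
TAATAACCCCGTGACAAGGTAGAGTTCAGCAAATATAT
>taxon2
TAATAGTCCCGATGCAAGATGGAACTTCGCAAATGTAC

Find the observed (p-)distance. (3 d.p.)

The sequences differ at 13 of 38 positions.
p = 13/38 = 0.342105… ≈ 0.342 (to 3 d.p.).

0.342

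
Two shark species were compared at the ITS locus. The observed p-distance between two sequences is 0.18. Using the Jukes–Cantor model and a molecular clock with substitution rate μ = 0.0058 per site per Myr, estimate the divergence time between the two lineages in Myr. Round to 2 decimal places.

17.74

d = −(3/4) ln(1 − 4p/3) = −0.75 ln(1 − 0.24) = −0.75 ln(0.76)
  = −0.75 × (-0.274437) = 0.205828 substitutions/site.
Under a molecular clock d = 2μt, so t = d/(2μ) = 0.205828 / (2 × 0.0058) = 17.74 Myr.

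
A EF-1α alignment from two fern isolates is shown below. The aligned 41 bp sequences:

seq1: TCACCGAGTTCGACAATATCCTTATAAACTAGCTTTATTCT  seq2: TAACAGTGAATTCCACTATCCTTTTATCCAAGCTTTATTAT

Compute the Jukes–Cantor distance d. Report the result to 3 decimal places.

0.456

The sequences differ at 14 of 41 sites, so p = 14/41 ≈ 0.341463.
d = −(3/4) ln(1 − 4p/3) = −0.75 ln(1 − 0.455284) = −0.75 ln(0.544716)
  = −0.75 × (-0.607491) = 0.455618 substitutions/site.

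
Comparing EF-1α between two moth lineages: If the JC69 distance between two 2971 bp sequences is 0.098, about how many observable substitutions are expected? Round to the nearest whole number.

273

Invert JC69: p = (3/4)(1 − e^(−4d/3)) = 0.75 × (1 − e^(-0.130667)) = 0.75 × (1 − 0.877510) = 0.091868.
Expected differing sites = pL ≈ 0.091868 × 2971 = 272.939828 ≈ 273.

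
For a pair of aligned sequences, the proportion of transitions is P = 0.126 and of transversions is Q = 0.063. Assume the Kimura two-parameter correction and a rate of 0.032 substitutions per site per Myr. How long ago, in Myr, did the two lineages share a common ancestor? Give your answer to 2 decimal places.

3.48

Under the Kimura two-parameter model, d = −½ ln(1 − 2P − Q) − ¼ ln(1 − 2Q).
1 − 2P − Q = 0.685, giving −½ ln(0.685) = 0.189168.
1 − 2Q = 0.874, giving −¼ ln(0.874) = 0.033669.
d = 0.189168 + 0.033669 = 0.222837.
Under a molecular clock d = 2μt, so t = d/(2μ) = 0.222837 / (2 × 0.032) = 3.48 Myr.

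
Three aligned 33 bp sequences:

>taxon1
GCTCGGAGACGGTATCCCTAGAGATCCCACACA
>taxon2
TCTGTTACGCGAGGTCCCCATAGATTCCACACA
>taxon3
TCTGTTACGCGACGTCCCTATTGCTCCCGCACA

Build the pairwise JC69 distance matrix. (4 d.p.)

taxon1–taxon2: 12/33 sites differ → p ≈ 0.363636, d = −0.75 ln(1 − 0.484848) = 0.497470 ≈ 0.4975.
taxon1–taxon3: 13/33 sites differ → p ≈ 0.393939, d = −0.75 ln(1 − 0.525252) = 0.558728 ≈ 0.5587.
taxon2–taxon3: 6/33 sites differ → p ≈ 0.181818, d = −0.75 ln(1 − 0.242424) = 0.208224 ≈ 0.2082.

d(taxon1,taxon2) = 0.4975, d(taxon1,taxon3) = 0.5587, d(taxon2,taxon3) = 0.2082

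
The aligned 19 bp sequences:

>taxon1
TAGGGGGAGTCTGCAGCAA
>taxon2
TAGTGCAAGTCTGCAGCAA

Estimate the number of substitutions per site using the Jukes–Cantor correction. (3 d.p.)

The sequences differ at 3 of 19 sites (4, 6, 7), so p = 3/19 ≈ 0.157895.
d = −(3/4) ln(1 − 4p/3) = −0.75 ln(1 − 0.210527) = −0.75 ln(0.789473)
  = −0.75 × (-0.236390) = 0.177293 substitutions/site.

0.177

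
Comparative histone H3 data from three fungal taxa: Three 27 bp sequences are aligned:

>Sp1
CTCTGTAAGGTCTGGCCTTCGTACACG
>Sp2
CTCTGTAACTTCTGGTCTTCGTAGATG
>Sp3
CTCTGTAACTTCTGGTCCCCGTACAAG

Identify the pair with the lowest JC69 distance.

Sp1–Sp2: 5/27 differ, p = 0.185, d = 0.213.
Sp1–Sp3: 6/27 differ, p = 0.222, d = 0.264.
Sp2–Sp3: 4/27 differ, p = 0.148, d = 0.165.
The smallest distance is between Sp2 and Sp3.

Sp2 and Sp3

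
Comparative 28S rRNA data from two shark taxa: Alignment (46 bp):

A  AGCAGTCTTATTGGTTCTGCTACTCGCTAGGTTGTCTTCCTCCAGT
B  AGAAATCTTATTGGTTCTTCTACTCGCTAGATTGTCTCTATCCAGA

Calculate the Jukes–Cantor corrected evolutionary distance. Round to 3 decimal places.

The sequences differ at 8 of 46 sites (3, 5, 19, 31, 38, 39, 40, 46), so p = 8/46 ≈ 0.173913.
d = −(3/4) ln(1 − 4p/3) = −0.75 ln(1 − 0.231884) = −0.75 ln(0.768116)
  = −0.75 × (-0.263815) = 0.197861 substitutions/site.

0.198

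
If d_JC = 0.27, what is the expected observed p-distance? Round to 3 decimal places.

p = (3/4)(1 − e^(−4d/3)) = 0.75 × (1 − e^(-0.36)) = 0.75 × (1 − 0.697676) = 0.226743.

0.227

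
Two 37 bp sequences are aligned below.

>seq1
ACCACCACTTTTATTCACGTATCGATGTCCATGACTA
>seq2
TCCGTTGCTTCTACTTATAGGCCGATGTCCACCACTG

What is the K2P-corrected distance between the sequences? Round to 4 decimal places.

Of 37 sites, 13 differences are transitions and 3 are transversions, so P = 13/37 ≈ 0.351351 and Q = 3/37 ≈ 0.081081.
Under the Kimura two-parameter model, d = −½ ln(1 − 2P − Q) − ¼ ln(1 − 2Q).
1 − 2P − Q = 0.216217, giving −½ ln(0.216217) = 0.765736.
1 − 2Q = 0.837838, giving −¼ ln(0.837838) = 0.044233.
d = 0.765736 + 0.044233 = 0.809969.

0.8100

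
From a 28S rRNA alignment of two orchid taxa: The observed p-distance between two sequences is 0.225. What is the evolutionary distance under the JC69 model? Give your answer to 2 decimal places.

d = −(3/4) ln(1 − 4p/3) = −0.75 ln(1 − 0.3) = −0.75 ln(0.7)
  = −0.75 × (-0.356675) = 0.267506 substitutions/site.

0.27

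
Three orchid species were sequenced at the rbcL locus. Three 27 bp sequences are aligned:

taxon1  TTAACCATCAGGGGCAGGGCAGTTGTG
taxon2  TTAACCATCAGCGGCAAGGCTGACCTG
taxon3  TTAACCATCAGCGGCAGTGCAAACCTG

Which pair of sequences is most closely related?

taxon1–taxon2: 6/27 differ, p = 0.222, d = 0.264.
taxon1–taxon3: 6/27 differ, p = 0.222, d = 0.264.
taxon2–taxon3: 4/27 differ, p = 0.148, d = 0.165.
The smallest distance is between taxon2 and taxon3.

taxon2 and taxon3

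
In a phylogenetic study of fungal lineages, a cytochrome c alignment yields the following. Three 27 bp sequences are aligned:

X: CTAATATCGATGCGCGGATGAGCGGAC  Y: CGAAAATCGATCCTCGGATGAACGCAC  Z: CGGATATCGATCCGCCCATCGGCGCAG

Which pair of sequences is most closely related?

X and Y

X–Y: 6/27 differ, p = 0.222, d = 0.264.
X–Z: 9/27 differ, p = 0.333, d = 0.441.
Y–Z: 9/27 differ, p = 0.333, d = 0.441.
The smallest distance is between X and Y.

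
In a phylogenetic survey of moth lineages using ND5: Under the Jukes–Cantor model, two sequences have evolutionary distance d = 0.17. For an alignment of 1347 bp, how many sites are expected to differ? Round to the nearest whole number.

205

Invert JC69: p = (3/4)(1 − e^(−4d/3)) = 0.75 × (1 − e^(-0.226667)) = 0.75 × (1 − 0.797186) = 0.152111.
Expected differing sites = pL ≈ 0.152111 × 1347 = 204.893517 ≈ 205.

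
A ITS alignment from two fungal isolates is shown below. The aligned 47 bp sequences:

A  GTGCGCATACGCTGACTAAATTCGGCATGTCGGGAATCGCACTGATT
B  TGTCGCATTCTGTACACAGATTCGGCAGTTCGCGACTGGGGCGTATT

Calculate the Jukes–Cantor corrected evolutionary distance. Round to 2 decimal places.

0.63

The sequences differ at 20 of 47 sites, so p = 20/47 ≈ 0.425532.
d = −(3/4) ln(1 − 4p/3) = −0.75 ln(1 − 0.567376) = −0.75 ln(0.432624)
  = −0.75 × (-0.837886) = 0.628415 substitutions/site.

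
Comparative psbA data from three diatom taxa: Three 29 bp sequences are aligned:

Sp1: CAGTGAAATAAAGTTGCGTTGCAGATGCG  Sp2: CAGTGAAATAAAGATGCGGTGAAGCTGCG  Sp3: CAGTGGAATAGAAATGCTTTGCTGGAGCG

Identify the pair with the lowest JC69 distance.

Sp1–Sp2: 4/29 differ, p = 0.138, d = 0.152.
Sp1–Sp3: 8/29 differ, p = 0.276, d = 0.344.
Sp2–Sp3: 9/29 differ, p = 0.310, d = 0.401.
The smallest distance is between Sp1 and Sp2.

Sp1 and Sp2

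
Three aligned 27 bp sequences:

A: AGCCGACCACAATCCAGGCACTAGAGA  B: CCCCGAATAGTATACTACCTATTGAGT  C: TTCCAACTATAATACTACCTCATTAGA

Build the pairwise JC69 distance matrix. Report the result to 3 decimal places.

d(A,B) = 0.882, d(A,C) = 0.770, d(B,C) = 0.511

A–B: 14/27 sites differ → p ≈ 0.518519, d = −0.75 ln(1 − 0.691359) = 0.881682 ≈ 0.882.
A–C: 13/27 sites differ → p ≈ 0.481481, d = −0.75 ln(1 − 0.641975) = 0.770364 ≈ 0.770.
B–C: 10/27 sites differ → p ≈ 0.37037, d = −0.75 ln(1 − 0.493827) = 0.510658 ≈ 0.511.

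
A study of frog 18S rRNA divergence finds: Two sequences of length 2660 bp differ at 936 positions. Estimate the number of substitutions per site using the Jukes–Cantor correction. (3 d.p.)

p = 936/2660 ≈ 0.35188.
d = −(3/4) ln(1 − 4p/3) = −0.75 ln(1 − 0.469173) = −0.75 ln(0.530827)
  = −0.75 × (-0.633319) = 0.474989 substitutions/site.

0.475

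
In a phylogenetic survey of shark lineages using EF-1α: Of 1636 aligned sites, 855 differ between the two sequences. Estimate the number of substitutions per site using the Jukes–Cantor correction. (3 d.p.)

p = 855/1636 ≈ 0.522616.
d = −(3/4) ln(1 − 4p/3) = −0.75 ln(1 − 0.696821) = −0.75 ln(0.303179)
  = −0.75 × (-1.193432) = 0.895074 substitutions/site.

0.895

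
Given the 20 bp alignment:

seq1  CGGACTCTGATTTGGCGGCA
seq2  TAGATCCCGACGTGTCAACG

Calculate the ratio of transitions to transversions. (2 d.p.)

Transitions are A↔G and C↔T; transversions are all other mismatches.
Transitions: 9. Transversions: 2.
R = 9/2 = 4.50.

4.50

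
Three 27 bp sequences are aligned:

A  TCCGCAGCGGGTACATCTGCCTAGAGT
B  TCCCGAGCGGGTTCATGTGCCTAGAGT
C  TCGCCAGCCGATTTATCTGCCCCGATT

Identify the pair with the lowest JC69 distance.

A–B: 4/27 differ, p = 0.148, d = 0.165.
A–C: 9/27 differ, p = 0.333, d = 0.441.
B–C: 9/27 differ, p = 0.333, d = 0.441.
The smallest distance is between A and B.

A and B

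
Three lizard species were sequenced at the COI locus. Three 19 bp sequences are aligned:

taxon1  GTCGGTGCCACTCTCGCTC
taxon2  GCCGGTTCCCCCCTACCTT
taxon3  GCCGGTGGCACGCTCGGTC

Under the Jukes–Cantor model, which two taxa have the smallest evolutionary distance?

taxon1–taxon2: 7/19 differ, p = 0.368, d = 0.507.
taxon1–taxon3: 4/19 differ, p = 0.211, d = 0.247.
taxon2–taxon3: 8/19 differ, p = 0.421, d = 0.618.
The smallest distance is between taxon1 and taxon3.

taxon1 and taxon3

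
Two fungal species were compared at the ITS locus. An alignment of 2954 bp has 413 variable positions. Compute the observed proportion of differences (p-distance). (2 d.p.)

p = 413/2954 = 0.139810… ≈ 0.14 (to 2 d.p.).

0.14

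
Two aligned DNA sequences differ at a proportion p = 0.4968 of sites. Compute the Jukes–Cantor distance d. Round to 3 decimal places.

0.814

d = −(3/4) ln(1 − 4p/3) = −0.75 ln(1 − 0.6624) = −0.75 ln(0.3376)
  = −0.75 × (-1.085894) = 0.814421 substitutions/site.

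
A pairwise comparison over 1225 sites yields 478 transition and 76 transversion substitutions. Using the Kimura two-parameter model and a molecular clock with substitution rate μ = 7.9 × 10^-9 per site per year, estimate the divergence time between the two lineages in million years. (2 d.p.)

60.58

P = 478/1225 ≈ 0.390204 and Q = 76/1225 ≈ 0.062041.
Under the Kimura two-parameter model, d = −½ ln(1 − 2P − Q) − ¼ ln(1 − 2Q).
1 − 2P − Q = 0.157551, giving −½ ln(0.157551) = 0.924003.
1 − 2Q = 0.875918, giving −¼ ln(0.875918) = 0.033121.
d = 0.924003 + 0.033121 = 0.957124.
Under a molecular clock d = 2μt, so t = d/(2μ) = 0.957124 / (2 × 7.9 × 10^-9) = 60.58 million years.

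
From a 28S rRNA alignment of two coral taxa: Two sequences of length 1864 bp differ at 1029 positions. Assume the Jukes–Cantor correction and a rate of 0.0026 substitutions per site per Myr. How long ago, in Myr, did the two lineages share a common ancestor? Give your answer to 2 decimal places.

p = 1029/1864 ≈ 0.552039.
d = −(3/4) ln(1 − 4p/3) = −0.75 ln(1 − 0.736052) = −0.75 ln(0.263948)
  = −0.75 × (-1.332003) = 0.999002 substitutions/site.
Under a molecular clock d = 2μt, so t = d/(2μ) = 0.999002 / (2 × 0.0026) = 192.12 Myr.

192.12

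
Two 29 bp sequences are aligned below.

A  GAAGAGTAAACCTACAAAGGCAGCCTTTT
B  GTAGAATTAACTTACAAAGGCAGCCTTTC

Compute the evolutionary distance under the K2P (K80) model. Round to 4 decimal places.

Of 29 sites, 3 differences are transitions and 2 are transversions, so P = 3/29 ≈ 0.103448 and Q = 2/29 ≈ 0.068966.
Under the Kimura two-parameter model, d = −½ ln(1 − 2P − Q) − ¼ ln(1 − 2Q).
1 − 2P − Q = 0.724138, giving −½ ln(0.724138) = 0.161387.
1 − 2Q = 0.862068, giving −¼ ln(0.862068) = 0.037105.
d = 0.161387 + 0.037105 = 0.198492.

0.1985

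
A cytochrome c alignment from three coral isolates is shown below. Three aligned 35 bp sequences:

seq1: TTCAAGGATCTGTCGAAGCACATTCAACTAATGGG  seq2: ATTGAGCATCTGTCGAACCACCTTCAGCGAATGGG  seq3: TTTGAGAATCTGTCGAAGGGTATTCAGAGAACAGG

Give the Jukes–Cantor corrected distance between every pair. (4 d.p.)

d(seq1,seq2) = 0.2726, d(seq1,seq3) = 0.4073, d(seq2,seq3) = 0.3597

seq1–seq2: 8/35 sites differ → p ≈ 0.228571, d = −0.75 ln(1 − 0.304761) = 0.272625 ≈ 0.2726.
seq1–seq3: 11/35 sites differ → p ≈ 0.314286, d = −0.75 ln(1 − 0.419048) = 0.407315 ≈ 0.4073.
seq2–seq3: 10/35 sites differ → p ≈ 0.285714, d = −0.75 ln(1 − 0.380952) = 0.359679 ≈ 0.3597.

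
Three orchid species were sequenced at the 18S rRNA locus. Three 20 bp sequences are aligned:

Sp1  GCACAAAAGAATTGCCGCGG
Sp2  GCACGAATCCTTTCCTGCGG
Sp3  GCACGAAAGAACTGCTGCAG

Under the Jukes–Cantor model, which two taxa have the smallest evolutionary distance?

Sp1 and Sp3

Sp1–Sp2: 7/20 differ, p = 0.350, d = 0.471.
Sp1–Sp3: 4/20 differ, p = 0.200, d = 0.233.
Sp2–Sp3: 7/20 differ, p = 0.350, d = 0.471.
The smallest distance is between Sp1 and Sp3.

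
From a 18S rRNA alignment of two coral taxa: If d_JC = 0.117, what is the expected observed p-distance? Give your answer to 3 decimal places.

0.108

p = (3/4)(1 − e^(−4d/3)) = 0.75 × (1 − e^(-0.156)) = 0.75 × (1 − 0.855559) = 0.108331.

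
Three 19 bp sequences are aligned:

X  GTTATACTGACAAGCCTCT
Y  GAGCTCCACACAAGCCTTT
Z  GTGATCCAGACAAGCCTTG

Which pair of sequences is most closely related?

Y and Z

X–Y: 7/19 differ, p = 0.368, d = 0.507.
X–Z: 5/19 differ, p = 0.263, d = 0.324.
Y–Z: 4/19 differ, p = 0.211, d = 0.247.
The smallest distance is between Y and Z.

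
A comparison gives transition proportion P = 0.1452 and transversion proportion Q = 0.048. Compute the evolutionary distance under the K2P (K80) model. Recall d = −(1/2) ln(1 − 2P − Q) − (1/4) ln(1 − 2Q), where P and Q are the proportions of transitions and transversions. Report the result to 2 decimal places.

0.23

Under the Kimura two-parameter model, d = −½ ln(1 − 2P − Q) − ¼ ln(1 − 2Q).
1 − 2P − Q = 0.6616, giving −½ ln(0.6616) = 0.206547.
1 − 2Q = 0.904, giving −¼ ln(0.904) = 0.025231.
d = 0.206547 + 0.025231 = 0.231778.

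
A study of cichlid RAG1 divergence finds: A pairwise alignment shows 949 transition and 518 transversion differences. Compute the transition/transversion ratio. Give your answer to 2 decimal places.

R = 949/518 = 1.832046… ≈ 1.83 (to 2 d.p.).

1.83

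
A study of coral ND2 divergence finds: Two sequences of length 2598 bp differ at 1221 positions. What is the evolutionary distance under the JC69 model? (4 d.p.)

p = 1221/2598 ≈ 0.469977.
d = −(3/4) ln(1 − 4p/3) = −0.75 ln(1 − 0.626636) = −0.75 ln(0.373364)
  = −0.75 × (-0.985201) = 0.738901 substitutions/site.

0.7389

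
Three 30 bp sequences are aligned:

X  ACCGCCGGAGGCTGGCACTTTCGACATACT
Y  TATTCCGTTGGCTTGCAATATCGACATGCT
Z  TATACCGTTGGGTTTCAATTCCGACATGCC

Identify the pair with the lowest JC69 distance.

X–Y: 10/30 differ, p = 0.333, d = 0.441.
X–Z: 13/30 differ, p = 0.433, d = 0.647.
Y–Z: 6/30 differ, p = 0.200, d = 0.233.
The smallest distance is between Y and Z.

Y and Z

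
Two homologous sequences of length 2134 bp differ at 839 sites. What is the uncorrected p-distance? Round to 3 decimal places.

0.393

p = 839/2134 = 0.393158… ≈ 0.393 (to 3 d.p.).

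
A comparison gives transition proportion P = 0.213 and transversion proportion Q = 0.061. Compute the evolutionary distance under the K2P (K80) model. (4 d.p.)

0.3663

Under the Kimura two-parameter model, d = −½ ln(1 − 2P − Q) − ¼ ln(1 − 2Q).
1 − 2P − Q = 0.513, giving −½ ln(0.513) = 0.333740.
1 − 2Q = 0.878, giving −¼ ln(0.878) = 0.032527.
d = 0.333740 + 0.032527 = 0.366267.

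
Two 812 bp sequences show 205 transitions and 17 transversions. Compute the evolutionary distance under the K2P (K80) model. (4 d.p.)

0.3838

P = 205/812 ≈ 0.252463 and Q = 17/812 ≈ 0.020936.
Under the Kimura two-parameter model, d = −½ ln(1 − 2P − Q) − ¼ ln(1 − 2Q).
1 − 2P − Q = 0.474138, giving −½ ln(0.474138) = 0.373128.
1 − 2Q = 0.958128, giving −¼ ln(0.958128) = 0.010693.
d = 0.373128 + 0.010693 = 0.383821.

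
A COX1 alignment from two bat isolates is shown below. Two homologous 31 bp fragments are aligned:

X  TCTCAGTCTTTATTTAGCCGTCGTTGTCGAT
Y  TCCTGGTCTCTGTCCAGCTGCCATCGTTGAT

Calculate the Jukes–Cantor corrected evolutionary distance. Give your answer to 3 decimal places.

The sequences differ at 12 of 31 sites, so p = 12/31 ≈ 0.387097.
d = −(3/4) ln(1 − 4p/3) = −0.75 ln(1 − 0.516129) = −0.75 ln(0.483871)
  = −0.75 × (-0.725937) = 0.544453 substitutions/site.

0.544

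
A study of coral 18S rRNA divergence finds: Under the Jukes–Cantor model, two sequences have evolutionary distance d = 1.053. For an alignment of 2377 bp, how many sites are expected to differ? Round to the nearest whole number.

1345

Invert JC69: p = (3/4)(1 − e^(−4d/3)) = 0.75 × (1 − e^(-1.404)) = 0.75 × (1 − 0.245613) = 0.565790.
Expected differing sites = pL ≈ 0.565790 × 2377 = 1344.88283 ≈ 1345.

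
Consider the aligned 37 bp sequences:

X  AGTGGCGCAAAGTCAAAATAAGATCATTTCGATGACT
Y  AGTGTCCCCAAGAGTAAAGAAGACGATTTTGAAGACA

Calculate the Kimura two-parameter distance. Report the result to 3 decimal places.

Of 37 sites, 2 differences are transitions and 10 are transversions, so P = 2/37 ≈ 0.054054 and Q = 10/37 ≈ 0.27027.
Under the Kimura two-parameter model, d = −½ ln(1 − 2P − Q) − ¼ ln(1 − 2Q).
1 − 2P − Q = 0.621622, giving −½ ln(0.621622) = 0.237712.
1 − 2Q = 0.45946, giving −¼ ln(0.45946) = 0.194426.
d = 0.237712 + 0.194426 = 0.432138.

0.432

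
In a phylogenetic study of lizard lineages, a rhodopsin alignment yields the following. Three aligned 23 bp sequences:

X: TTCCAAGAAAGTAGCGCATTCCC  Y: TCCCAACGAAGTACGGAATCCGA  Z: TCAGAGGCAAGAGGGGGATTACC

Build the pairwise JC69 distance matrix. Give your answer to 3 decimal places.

X–Y: 9/23 sites differ → p ≈ 0.391304, d = −0.75 ln(1 − 0.521739) = 0.553199 ≈ 0.553.
X–Z: 10/23 sites differ → p ≈ 0.434783, d = −0.75 ln(1 − 0.579711) = 0.650110 ≈ 0.650.
Y–Z: 13/23 sites differ → p ≈ 0.565217, d = −0.75 ln(1 − 0.753623) = 1.050669 ≈ 1.051.

d(X,Y) = 0.553, d(X,Z) = 0.650, d(Y,Z) = 1.051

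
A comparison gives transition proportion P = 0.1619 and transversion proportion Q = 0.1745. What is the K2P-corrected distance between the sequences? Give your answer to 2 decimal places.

0.45

Under the Kimura two-parameter model, d = −½ ln(1 − 2P − Q) − ¼ ln(1 − 2Q).
1 − 2P − Q = 0.5017, giving −½ ln(0.5017) = 0.344876.
1 − 2Q = 0.651, giving −¼ ln(0.651) = 0.107311.
d = 0.344876 + 0.107311 = 0.452187.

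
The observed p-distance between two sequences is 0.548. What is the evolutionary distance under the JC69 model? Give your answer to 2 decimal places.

0.98

d = −(3/4) ln(1 − 4p/3) = −0.75 ln(1 − 0.730667) = −0.75 ln(0.269333)
  = −0.75 × (-1.311807) = 0.983855 substitutions/site.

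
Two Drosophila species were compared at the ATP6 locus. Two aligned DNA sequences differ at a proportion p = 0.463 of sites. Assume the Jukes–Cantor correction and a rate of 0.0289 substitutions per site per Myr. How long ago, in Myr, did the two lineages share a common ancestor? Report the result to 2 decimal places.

12.46

d = −(3/4) ln(1 − 4p/3) = −0.75 ln(1 − 0.617333) = −0.75 ln(0.382667)
  = −0.75 × (-0.960590) = 0.720443 substitutions/site.
Under a molecular clock d = 2μt, so t = d/(2μ) = 0.720443 / (2 × 0.0289) = 12.46 Myr.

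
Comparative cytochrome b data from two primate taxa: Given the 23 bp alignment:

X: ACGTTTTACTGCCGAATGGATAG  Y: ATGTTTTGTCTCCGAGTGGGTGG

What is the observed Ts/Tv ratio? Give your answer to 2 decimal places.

Transitions are A↔G and C↔T; transversions are all other mismatches.
Transitions: 7. Transversions: 1.
R = 7/1 = 7.00.

7.00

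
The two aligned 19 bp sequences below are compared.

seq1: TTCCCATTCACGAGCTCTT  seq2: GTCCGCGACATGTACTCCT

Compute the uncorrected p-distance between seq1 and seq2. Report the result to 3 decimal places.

0.474

The sequences differ at 9 of 19 positions (sites 1, 5, 6, 7, 8, 11, 13, 14, 18).
p = 9/19 = 0.473684… ≈ 0.474 (to 3 d.p.).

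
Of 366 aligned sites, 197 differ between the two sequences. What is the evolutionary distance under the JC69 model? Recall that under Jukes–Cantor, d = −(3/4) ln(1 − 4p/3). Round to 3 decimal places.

0.949

p = 197/366 ≈ 0.538251.
d = −(3/4) ln(1 − 4p/3) = −0.75 ln(1 − 0.717668) = −0.75 ln(0.282332)
  = −0.75 × (-1.264672) = 0.948504 substitutions/site.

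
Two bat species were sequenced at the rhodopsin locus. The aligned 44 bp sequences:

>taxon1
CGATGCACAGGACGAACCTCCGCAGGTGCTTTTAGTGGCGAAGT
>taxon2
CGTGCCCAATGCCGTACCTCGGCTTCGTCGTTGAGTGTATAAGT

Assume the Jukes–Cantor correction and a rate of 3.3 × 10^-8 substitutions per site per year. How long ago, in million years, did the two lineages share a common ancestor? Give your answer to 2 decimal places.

9.74

The sequences differ at 19 of 44 sites, so p = 19/44 ≈ 0.431818.
d = −(3/4) ln(1 − 4p/3) = −0.75 ln(1 − 0.575757) = −0.75 ln(0.424243)
  = −0.75 × (-0.857449) = 0.643087 substitutions/site.
Under a molecular clock d = 2μt, so t = d/(2μ) = 0.643087 / (2 × 3.3 × 10^-8) = 9.74 million years.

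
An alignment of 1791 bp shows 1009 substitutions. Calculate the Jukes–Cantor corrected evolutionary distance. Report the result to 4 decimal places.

p = 1009/1791 ≈ 0.563372.
d = −(3/4) ln(1 − 4p/3) = −0.75 ln(1 − 0.751163) = −0.75 ln(0.248837)
  = −0.75 × (-1.390957) = 1.043218 substitutions/site.

1.0432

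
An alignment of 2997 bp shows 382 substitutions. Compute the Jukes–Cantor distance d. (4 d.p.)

0.1397

p = 382/2997 ≈ 0.127461.
d = −(3/4) ln(1 − 4p/3) = −0.75 ln(1 − 0.169948) = −0.75 ln(0.830052)
  = −0.75 × (-0.186267) = 0.139700 substitutions/site.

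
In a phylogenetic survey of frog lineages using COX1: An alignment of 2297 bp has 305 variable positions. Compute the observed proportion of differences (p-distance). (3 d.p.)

0.133

p = 305/2297 = 0.132781… ≈ 0.133 (to 3 d.p.).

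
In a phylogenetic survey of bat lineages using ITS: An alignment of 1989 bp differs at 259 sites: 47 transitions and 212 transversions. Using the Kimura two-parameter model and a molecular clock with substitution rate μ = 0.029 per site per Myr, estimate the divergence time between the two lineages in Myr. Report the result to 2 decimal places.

P = 47/1989 ≈ 0.02363 and Q = 212/1989 ≈ 0.106586.
Under the Kimura two-parameter model, d = −½ ln(1 − 2P − Q) − ¼ ln(1 − 2Q).
1 − 2P − Q = 0.846154, giving −½ ln(0.846154) = 0.083527.
1 − 2Q = 0.786828, giving −¼ ln(0.786828) = 0.059936.
d = 0.083527 + 0.059936 = 0.143463.
Under a molecular clock d = 2μt, so t = d/(2μ) = 0.143463 / (2 × 0.029) = 2.47 Myr.

2.47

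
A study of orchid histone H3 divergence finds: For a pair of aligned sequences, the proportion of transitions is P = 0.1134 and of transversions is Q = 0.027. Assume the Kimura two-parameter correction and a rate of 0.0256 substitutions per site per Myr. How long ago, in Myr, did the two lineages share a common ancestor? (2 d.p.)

3.13

Under the Kimura two-parameter model, d = −½ ln(1 − 2P − Q) − ¼ ln(1 − 2Q).
1 − 2P − Q = 0.7462, giving −½ ln(0.7462) = 0.146381.
1 − 2Q = 0.946, giving −¼ ln(0.946) = 0.013878.
d = 0.146381 + 0.013878 = 0.160259.
Under a molecular clock d = 2μt, so t = d/(2μ) = 0.160259 / (2 × 0.0256) = 3.13 Myr.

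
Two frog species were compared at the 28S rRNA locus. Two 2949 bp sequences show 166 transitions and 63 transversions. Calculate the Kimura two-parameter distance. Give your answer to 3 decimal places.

0.083

P = 166/2949 ≈ 0.05629 and Q = 63/2949 ≈ 0.021363.
Under the Kimura two-parameter model, d = −½ ln(1 − 2P − Q) − ¼ ln(1 − 2Q).
1 − 2P − Q = 0.866057, giving −½ ln(0.866057) = 0.071902.
1 − 2Q = 0.957274, giving −¼ ln(0.957274) = 0.010916.
d = 0.071902 + 0.010916 = 0.082818.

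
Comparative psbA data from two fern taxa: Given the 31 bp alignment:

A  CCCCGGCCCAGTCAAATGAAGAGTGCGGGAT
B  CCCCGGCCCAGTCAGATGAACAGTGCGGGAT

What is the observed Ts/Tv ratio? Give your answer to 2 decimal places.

Transitions are A↔G and C↔T; transversions are all other mismatches.
Transitions: 1. Transversions: 1.
R = 1/1 = 1.00.

1.00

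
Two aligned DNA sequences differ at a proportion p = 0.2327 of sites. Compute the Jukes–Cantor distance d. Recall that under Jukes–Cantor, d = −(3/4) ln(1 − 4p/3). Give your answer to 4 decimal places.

d = −(3/4) ln(1 − 4p/3) = −0.75 ln(1 − 0.310267) = −0.75 ln(0.689733)
  = −0.75 × (-0.371451) = 0.278588 substitutions/site.

0.2786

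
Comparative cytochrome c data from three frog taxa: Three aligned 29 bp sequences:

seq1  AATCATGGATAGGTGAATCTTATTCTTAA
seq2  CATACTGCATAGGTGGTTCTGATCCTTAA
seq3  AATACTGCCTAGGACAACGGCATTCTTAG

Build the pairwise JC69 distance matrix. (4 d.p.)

seq1–seq2: 8/29 sites differ → p ≈ 0.275862, d = −0.75 ln(1 − 0.367816) = 0.343931 ≈ 0.3439.
seq1–seq3: 11/29 sites differ → p ≈ 0.37931, d = −0.75 ln(1 − 0.505747) = 0.528531 ≈ 0.5285.
seq2–seq3: 12/29 sites differ → p ≈ 0.413793, d = −0.75 ln(1 − 0.551724) = 0.601760 ≈ 0.6018.

d(seq1,seq2) = 0.3439, d(seq1,seq3) = 0.5285, d(seq2,seq3) = 0.6018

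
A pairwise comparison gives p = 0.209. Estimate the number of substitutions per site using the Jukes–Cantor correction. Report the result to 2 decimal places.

0.24

d = −(3/4) ln(1 − 4p/3) = −0.75 ln(1 − 0.278667) = −0.75 ln(0.721333)
  = −0.75 × (-0.326654) = 0.244991 substitutions/site.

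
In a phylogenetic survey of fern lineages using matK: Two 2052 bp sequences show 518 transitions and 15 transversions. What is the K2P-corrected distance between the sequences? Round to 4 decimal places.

P = 518/2052 ≈ 0.252437 and Q = 15/2052 ≈ 0.00731.
Under the Kimura two-parameter model, d = −½ ln(1 − 2P − Q) − ¼ ln(1 − 2Q).
1 − 2P − Q = 0.487816, giving −½ ln(0.487816) = 0.358908.
1 − 2Q = 0.98538, giving −¼ ln(0.98538) = 0.003682.
d = 0.358908 + 0.003682 = 0.362590.

0.3626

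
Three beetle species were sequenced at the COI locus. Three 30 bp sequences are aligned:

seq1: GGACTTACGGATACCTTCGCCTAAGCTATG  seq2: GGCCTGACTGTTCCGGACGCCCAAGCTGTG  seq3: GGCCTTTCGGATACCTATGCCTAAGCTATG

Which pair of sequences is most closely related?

seq1–seq2: 10/30 differ, p = 0.333, d = 0.441.
seq1–seq3: 4/30 differ, p = 0.133, d = 0.147.
seq2–seq3: 10/30 differ, p = 0.333, d = 0.441.
The smallest distance is between seq1 and seq3.

seq1 and seq3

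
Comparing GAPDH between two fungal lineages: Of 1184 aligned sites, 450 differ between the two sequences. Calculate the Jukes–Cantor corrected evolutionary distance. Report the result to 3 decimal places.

0.530

p = 450/1184 ≈ 0.380068.
d = −(3/4) ln(1 − 4p/3) = −0.75 ln(1 − 0.506757) = −0.75 ln(0.493243)
  = −0.75 × (-0.706753) = 0.530065 substitutions/site.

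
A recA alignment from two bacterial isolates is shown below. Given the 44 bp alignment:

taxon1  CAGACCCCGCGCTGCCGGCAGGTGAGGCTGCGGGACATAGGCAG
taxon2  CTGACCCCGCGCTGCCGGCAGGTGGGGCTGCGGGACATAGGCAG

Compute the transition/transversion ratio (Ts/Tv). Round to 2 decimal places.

1.00

Transitions are A↔G and C↔T; transversions are all other mismatches.
Transitions: 1. Transversions: 1.
R = 1/1 = 1.00.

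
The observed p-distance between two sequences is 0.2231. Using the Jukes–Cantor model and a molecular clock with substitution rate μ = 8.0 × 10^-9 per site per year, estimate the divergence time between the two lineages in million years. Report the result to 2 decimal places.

d = −(3/4) ln(1 − 4p/3) = −0.75 ln(1 − 0.297467) = −0.75 ln(0.702533)
  = −0.75 × (-0.353063) = 0.264797 substitutions/site.
Under a molecular clock d = 2μt, so t = d/(2μ) = 0.264797 / (2 × 8.0 × 10^-9) = 16.55 million years.

16.55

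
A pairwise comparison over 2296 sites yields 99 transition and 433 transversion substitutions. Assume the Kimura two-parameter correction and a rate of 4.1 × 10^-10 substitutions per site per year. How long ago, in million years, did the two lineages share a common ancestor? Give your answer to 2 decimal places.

P = 99/2296 ≈ 0.043118 and Q = 433/2296 ≈ 0.188589.
Under the Kimura two-parameter model, d = −½ ln(1 − 2P − Q) − ¼ ln(1 − 2Q).
1 − 2P − Q = 0.725175, giving −½ ln(0.725175) = 0.160671.
1 − 2Q = 0.622822, giving −¼ ln(0.622822) = 0.118374.
d = 0.160671 + 0.118374 = 0.279045.
Under a molecular clock d = 2μt, so t = d/(2μ) = 0.279045 / (2 × 4.1 × 10^-10) = 340.30 million years.

340.30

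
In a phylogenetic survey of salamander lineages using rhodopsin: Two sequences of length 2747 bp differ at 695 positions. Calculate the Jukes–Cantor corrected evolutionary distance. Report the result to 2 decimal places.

0.31

p = 695/2747 ≈ 0.253003.
d = −(3/4) ln(1 − 4p/3) = −0.75 ln(1 − 0.337337) = −0.75 ln(0.662663)
  = −0.75 × (-0.411489) = 0.308617 substitutions/site.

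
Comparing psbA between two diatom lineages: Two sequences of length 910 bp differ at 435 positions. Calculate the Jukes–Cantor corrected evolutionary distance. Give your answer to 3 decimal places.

p = 435/910 ≈ 0.478022.
d = −(3/4) ln(1 − 4p/3) = −0.75 ln(1 − 0.637363) = −0.75 ln(0.362637)
  = −0.75 × (-1.014353) = 0.760765 substitutions/site.

0.761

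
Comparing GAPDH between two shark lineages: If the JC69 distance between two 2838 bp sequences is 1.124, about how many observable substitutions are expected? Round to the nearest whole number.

Invert JC69: p = (3/4)(1 − e^(−4d/3)) = 0.75 × (1 − e^(-1.498667)) = 0.75 × (1 − 0.223428) = 0.582429.
Expected differing sites = pL ≈ 0.582429 × 2838 = 1652.933502 ≈ 1653.

1653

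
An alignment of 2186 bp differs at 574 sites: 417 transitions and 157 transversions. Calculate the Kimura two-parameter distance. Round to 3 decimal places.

P = 417/2186 ≈ 0.190759 and Q = 157/2186 ≈ 0.071821.
Under the Kimura two-parameter model, d = −½ ln(1 − 2P − Q) − ¼ ln(1 − 2Q).
1 − 2P − Q = 0.546661, giving −½ ln(0.546661) = 0.301963.
1 − 2Q = 0.856358, giving −¼ ln(0.856358) = 0.038767.
d = 0.301963 + 0.038767 = 0.340730.

0.341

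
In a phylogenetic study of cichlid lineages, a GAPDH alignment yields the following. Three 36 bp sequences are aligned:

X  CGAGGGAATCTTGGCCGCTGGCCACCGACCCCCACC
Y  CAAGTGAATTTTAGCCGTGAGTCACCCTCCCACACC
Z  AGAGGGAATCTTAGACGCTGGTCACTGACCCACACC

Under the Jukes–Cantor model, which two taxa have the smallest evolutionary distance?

X–Y: 11/36 differ, p = 0.306, d = 0.392.
X–Z: 6/36 differ, p = 0.167, d = 0.188.
Y–Z: 11/36 differ, p = 0.306, d = 0.392.
The smallest distance is between X and Z.

X and Z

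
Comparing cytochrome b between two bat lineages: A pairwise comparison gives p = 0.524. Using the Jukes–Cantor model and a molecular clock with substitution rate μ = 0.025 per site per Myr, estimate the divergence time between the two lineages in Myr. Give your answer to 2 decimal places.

d = −(3/4) ln(1 − 4p/3) = −0.75 ln(1 − 0.698667) = −0.75 ln(0.301333)
  = −0.75 × (-1.199539) = 0.899654 substitutions/site.
Under a molecular clock d = 2μt, so t = d/(2μ) = 0.899654 / (2 × 0.025) = 17.99 Myr.

17.99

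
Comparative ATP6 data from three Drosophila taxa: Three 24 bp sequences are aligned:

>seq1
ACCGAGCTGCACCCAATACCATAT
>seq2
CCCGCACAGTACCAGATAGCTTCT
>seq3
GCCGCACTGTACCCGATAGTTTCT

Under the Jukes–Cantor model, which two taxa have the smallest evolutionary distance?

seq2 and seq3

seq1–seq2: 10/24 differ, p = 0.417, d = 0.608.
seq1–seq3: 9/24 differ, p = 0.375, d = 0.520.
seq2–seq3: 4/24 differ, p = 0.167, d = 0.188.
The smallest distance is between seq2 and seq3.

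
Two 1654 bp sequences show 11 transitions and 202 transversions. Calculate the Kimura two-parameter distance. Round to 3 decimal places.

P = 11/1654 ≈ 0.006651 and Q = 202/1654 ≈ 0.122128.
Under the Kimura two-parameter model, d = −½ ln(1 − 2P − Q) − ¼ ln(1 − 2Q).
1 − 2P − Q = 0.86457, giving −½ ln(0.86457) = 0.072762.
1 − 2Q = 0.755744, giving −¼ ln(0.755744) = 0.070013.
d = 0.072762 + 0.070013 = 0.142775.

0.143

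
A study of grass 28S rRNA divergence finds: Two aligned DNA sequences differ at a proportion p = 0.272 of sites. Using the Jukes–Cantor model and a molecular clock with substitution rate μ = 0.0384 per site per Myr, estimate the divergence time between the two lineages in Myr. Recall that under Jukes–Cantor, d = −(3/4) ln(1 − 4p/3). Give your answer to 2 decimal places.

4.40

d = −(3/4) ln(1 − 4p/3) = −0.75 ln(1 − 0.362667) = −0.75 ln(0.637333)
  = −0.75 × (-0.450463) = 0.337847 substitutions/site.
Under a molecular clock d = 2μt, so t = d/(2μ) = 0.337847 / (2 × 0.0384) = 4.40 Myr.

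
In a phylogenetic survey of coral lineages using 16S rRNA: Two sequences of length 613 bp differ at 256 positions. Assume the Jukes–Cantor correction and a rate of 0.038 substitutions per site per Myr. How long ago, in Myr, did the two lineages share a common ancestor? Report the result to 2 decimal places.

p = 256/613 ≈ 0.417618.
d = −(3/4) ln(1 − 4p/3) = −0.75 ln(1 − 0.556824) = −0.75 ln(0.443176)
  = −0.75 × (-0.813788) = 0.610341 substitutions/site.
Under a molecular clock d = 2μt, so t = d/(2μ) = 0.610341 / (2 × 0.038) = 8.03 Myr.

8.03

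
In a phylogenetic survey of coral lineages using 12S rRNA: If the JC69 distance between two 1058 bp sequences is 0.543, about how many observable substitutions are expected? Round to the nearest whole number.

409

Invert JC69: p = (3/4)(1 − e^(−4d/3)) = 0.75 × (1 − e^(-0.724)) = 0.75 × (1 − 0.484809) = 0.386393.
Expected differing sites = pL ≈ 0.386393 × 1058 = 408.803794 ≈ 409.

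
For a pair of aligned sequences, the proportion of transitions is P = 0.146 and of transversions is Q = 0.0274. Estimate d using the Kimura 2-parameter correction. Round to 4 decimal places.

0.2065

Under the Kimura two-parameter model, d = −½ ln(1 − 2P − Q) − ¼ ln(1 − 2Q).
1 − 2P − Q = 0.6806, giving −½ ln(0.6806) = 0.192390.
1 − 2Q = 0.9452, giving −¼ ln(0.9452) = 0.014090.
d = 0.192390 + 0.014090 = 0.206480.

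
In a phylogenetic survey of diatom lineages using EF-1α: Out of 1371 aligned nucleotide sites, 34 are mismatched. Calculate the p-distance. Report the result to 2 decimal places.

p = 34/1371 = 0.024799… ≈ 0.02 (to 2 d.p.).

0.02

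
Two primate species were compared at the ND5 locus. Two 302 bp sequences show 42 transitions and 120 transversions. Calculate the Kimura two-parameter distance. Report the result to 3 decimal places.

P = 42/302 ≈ 0.139073 and Q = 120/302 ≈ 0.397351.
Under the Kimura two-parameter model, d = −½ ln(1 − 2P − Q) − ¼ ln(1 − 2Q).
1 − 2P − Q = 0.324503, giving −½ ln(0.324503) = 0.562730.
1 − 2Q = 0.205298, giving −¼ ln(0.205298) = 0.395823.
d = 0.562730 + 0.395823 = 0.958553.

0.959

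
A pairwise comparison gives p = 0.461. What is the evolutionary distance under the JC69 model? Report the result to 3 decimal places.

d = −(3/4) ln(1 − 4p/3) = −0.75 ln(1 − 0.614667) = −0.75 ln(0.385333)
  = −0.75 × (-0.953647) = 0.715235 substitutions/site.

0.715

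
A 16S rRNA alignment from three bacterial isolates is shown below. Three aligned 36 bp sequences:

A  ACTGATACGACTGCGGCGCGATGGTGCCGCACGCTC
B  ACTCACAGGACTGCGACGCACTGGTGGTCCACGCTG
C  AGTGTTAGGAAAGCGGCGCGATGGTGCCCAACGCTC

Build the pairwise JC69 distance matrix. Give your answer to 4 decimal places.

A–B: 10/36 sites differ → p ≈ 0.277778, d = −0.75 ln(1 − 0.370371) = 0.346968 ≈ 0.3470.
A–C: 7/36 sites differ → p ≈ 0.194444, d = −0.75 ln(1 − 0.259259) = 0.225078 ≈ 0.2251.
B–C: 13/36 sites differ → p ≈ 0.361111, d = −0.75 ln(1 − 0.481481) = 0.492584 ≈ 0.4926.

d(A,B) = 0.3470, d(A,C) = 0.2251, d(B,C) = 0.4926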